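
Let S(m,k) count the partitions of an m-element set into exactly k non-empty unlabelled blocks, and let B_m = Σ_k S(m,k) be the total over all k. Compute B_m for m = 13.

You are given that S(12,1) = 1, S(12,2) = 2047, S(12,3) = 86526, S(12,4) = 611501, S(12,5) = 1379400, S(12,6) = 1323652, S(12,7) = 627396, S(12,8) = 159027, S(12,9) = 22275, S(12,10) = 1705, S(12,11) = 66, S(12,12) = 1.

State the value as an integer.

27644437

@13  (13,1):1·1+0→1, (13,2):2047·2+1→4095, (13,3):86526·3+2047→261625, (13,4):611501·4+86526→2532530, (13,5):1379400·5+611501→7508501, (13,6):1323652·6+1379400→9321312, (13,7):627396·7+1323652→5715424, (13,8):159027·8+627396→1899612, (13,9):22275·9+159027→359502, (13,10):1705·10+22275→39325, (13,11):66·11+1705→2431, (13,12):1·12+66→78, (13,13):0·13+1→1
B_13 = ΣS(13,k) = 1+4095+261625+2532530+7508501+9321312+5715424+1899612+359502+39325+2431+78+1 = 27644437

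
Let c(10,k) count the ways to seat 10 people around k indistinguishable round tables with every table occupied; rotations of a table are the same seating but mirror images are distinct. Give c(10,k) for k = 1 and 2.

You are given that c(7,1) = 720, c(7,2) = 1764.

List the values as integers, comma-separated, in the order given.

362880, 1026576

@8  (8,1):720·7+0→5040, (8,2):1764·7+720→13068
@9  (9,1):5040·8+0→40320, (9,2):13068·8+5040→109584
@10  (10,1):40320·9+0→362880, (10,2):109584·9+40320→1026576
Read c(10,1) = 362880, c(10,2) = 1026576.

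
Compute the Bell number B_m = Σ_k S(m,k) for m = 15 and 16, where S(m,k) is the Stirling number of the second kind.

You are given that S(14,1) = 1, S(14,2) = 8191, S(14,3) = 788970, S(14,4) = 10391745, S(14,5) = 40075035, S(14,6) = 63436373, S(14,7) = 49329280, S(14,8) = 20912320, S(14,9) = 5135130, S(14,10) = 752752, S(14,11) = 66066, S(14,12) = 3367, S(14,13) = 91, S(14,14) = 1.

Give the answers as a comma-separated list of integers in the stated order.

1382958545, 10480142147

[15] T[15,1]:1*1+0=1 · T[15,2]:2*8191+1=16383 · T[15,3]:3*788970+8191=2375101 · T[15,4]:4*10391745+788970=42355950 · T[15,5]:5*40075035+10391745=210766920 · T[15,6]:6*63436373+40075035=420693273 · T[15,7]:7*49329280+63436373=408741333 · T[15,8]:8*20912320+49329280=216627840 · T[15,9]:9*5135130+20912320=67128490 · T[15,10]:10*752752+5135130=12662650 · T[15,11]:11*66066+752752=1479478 · T[15,12]:12*3367+66066=106470 · T[15,13]:13*91+3367=4550 · T[15,14]:14*1+91=105 · T[15,15]:15*0+1=1
[16] T[16,1]:1*1+0=1 · T[16,2]:2*16383+1=32767 · T[16,3]:3*2375101+16383=7141686 · T[16,4]:4*42355950+2375101=171798901 · T[16,5]:5*210766920+42355950=1096190550 · T[16,6]:6*420693273+210766920=2734926558 · T[16,7]:7*408741333+420693273=3281882604 · T[16,8]:8*216627840+408741333=2141764053 · T[16,9]:9*67128490+216627840=820784250 · T[16,10]:10*12662650+67128490=193754990 · T[16,11]:11*1479478+12662650=28936908 · T[16,12]:12*106470+1479478=2757118 · T[16,13]:13*4550+106470=165620 · T[16,14]:14*105+4550=6020 · T[16,15]:15*1+105=120 · T[16,16]:16*0+1=1
B_15 = ΣS(15,k) = 1+16383+2375101+42355950+210766920+420693273+408741333+216627840+67128490+12662650+1479478+106470+4550+105+1 = 1382958545
B_16 = ΣS(16,k) = 1+32767+7141686+171798901+1096190550+2734926558+3281882604+2141764053+820784250+193754990+28936908+2757118+165620+6020+120+1 = 10480142147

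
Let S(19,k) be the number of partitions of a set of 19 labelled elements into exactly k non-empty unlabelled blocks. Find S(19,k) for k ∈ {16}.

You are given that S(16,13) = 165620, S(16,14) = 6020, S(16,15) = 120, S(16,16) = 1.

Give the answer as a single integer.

527136

i=17: T(17,14)=165620+14·6020=249900 | T(17,15)=6020+15·120=7820 | T(17,16)=120+16·1=136
i=18: T(18,15)=249900+15·7820=367200 | T(18,16)=7820+16·136=9996
i=19: T(19,16)=367200+16·9996=527136
Read S(19,16) = 527136.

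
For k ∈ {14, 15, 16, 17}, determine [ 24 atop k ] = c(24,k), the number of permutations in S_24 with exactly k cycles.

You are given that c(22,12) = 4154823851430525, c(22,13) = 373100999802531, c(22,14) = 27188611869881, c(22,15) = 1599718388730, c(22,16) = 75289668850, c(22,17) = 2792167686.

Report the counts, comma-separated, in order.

34701806448704206, 2406046038644556, 137272511800831, 6400590336096

@23  (23,13):373100999802531·22+4154823851430525→12363045847086207, (23,14):27188611869881·22+373100999802531→971250460939913, (23,15):1599718388730·22+27188611869881→62382416421941, (23,16):75289668850·22+1599718388730→3256091103430, (23,17):2792167686·22+75289668850→136717357942
@24  (24,14):971250460939913·23+12363045847086207→34701806448704206, (24,15):62382416421941·23+971250460939913→2406046038644556, (24,16):3256091103430·23+62382416421941→137272511800831, (24,17):136717357942·23+3256091103430→6400590336096
Read c(24,14) = 34701806448704206, c(24,15) = 2406046038644556, c(24,16) = 137272511800831, c(24,17) = 6400590336096.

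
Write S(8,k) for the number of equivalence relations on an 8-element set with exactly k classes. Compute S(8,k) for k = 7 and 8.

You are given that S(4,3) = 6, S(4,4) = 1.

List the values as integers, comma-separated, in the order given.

28, 1

row 5: T[5][4]=4·1+6=10  T[5][5]=5·0+1=1
row 6: T[6][5]=5·1+10=15  T[6][6]=6·0+1=1
row 7: T[7][6]=6·1+15=21  T[7][7]=7·0+1=1
row 8: T[8][7]=7·1+21=28  T[8][8]=8·0+1=1
Read S(8,7) = 28, S(8,8) = 1.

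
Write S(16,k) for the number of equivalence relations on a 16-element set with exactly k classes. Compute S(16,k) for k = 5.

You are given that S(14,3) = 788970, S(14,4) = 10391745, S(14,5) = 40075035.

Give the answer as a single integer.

1096190550

r15: T_15,4=4×10391745+788970=42355950; T_15,5=5×40075035+10391745=210766920
r16: T_16,5=5×210766920+42355950=1096190550
Read S(16,5) = 1096190550.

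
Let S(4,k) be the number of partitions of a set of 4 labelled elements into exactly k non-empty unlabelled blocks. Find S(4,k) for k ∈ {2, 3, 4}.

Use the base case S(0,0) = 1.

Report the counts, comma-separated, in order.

7, 6, 1

row 1: T[1][1]=1·0+1=1
row 2: T[2][1]=1·1+0=1  T[2][2]=2·0+1=1
row 3: T[3][1]=1·1+0=1  T[3][2]=2·1+1=3  T[3][3]=3·0+1=1
row 4: T[4][2]=2·3+1=7  T[4][3]=3·1+3=6  T[4][4]=4·0+1=1
Read S(4,2) = 7, S(4,3) = 6, S(4,4) = 1.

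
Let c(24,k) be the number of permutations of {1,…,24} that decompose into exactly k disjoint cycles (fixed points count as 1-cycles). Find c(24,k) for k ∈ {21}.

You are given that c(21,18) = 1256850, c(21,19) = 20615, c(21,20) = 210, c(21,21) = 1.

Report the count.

2932776

row 22: T[22][19]=21·20615+1256850=1689765  T[22][20]=21·210+20615=25025  T[22][21]=21·1+210=231
row 23: T[23][20]=22·25025+1689765=2240315  T[23][21]=22·231+25025=30107
row 24: T[24][21]=23·30107+2240315=2932776
Read c(24,21) = 2932776.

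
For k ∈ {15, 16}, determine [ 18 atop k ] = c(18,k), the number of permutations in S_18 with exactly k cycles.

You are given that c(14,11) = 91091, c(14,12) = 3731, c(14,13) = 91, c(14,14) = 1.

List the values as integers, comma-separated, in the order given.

r15: T_15,12=14×3731+91091=143325; T_15,13=14×91+3731=5005; T_15,14=14×1+91=105; T_15,15=14×0+1=1
r16: T_16,13=15×5005+143325=218400; T_16,14=15×105+5005=6580; T_16,15=15×1+105=120; T_16,16=15×0+1=1
r17: T_17,14=16×6580+218400=323680; T_17,15=16×120+6580=8500; T_17,16=16×1+120=136
r18: T_18,15=17×8500+323680=468180; T_18,16=17×136+8500=10812
Read c(18,15) = 468180, c(18,16) = 10812.

468180, 10812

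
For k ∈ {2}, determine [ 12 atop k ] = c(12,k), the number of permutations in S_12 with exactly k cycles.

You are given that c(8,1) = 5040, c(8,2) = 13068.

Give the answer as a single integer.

r9: T_9,1=8×5040+0=40320; T_9,2=8×13068+5040=109584
r10: T_10,1=9×40320+0=362880; T_10,2=9×109584+40320=1026576
r11: T_11,1=10×362880+0=3628800; T_11,2=10×1026576+362880=10628640
r12: T_12,2=11×10628640+3628800=120543840
Read c(12,2) = 120543840.

120543840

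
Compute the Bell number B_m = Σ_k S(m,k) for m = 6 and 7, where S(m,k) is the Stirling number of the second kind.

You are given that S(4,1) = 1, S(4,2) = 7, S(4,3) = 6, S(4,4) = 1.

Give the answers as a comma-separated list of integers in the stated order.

@5  (5,1):1·1+0→1, (5,2):7·2+1→15, (5,3):6·3+7→25, (5,4):1·4+6→10, (5,5):0·5+1→1
@6  (6,1):1·1+0→1, (6,2):15·2+1→31, (6,3):25·3+15→90, (6,4):10·4+25→65, (6,5):1·5+10→15, (6,6):0·6+1→1
@7  (7,1):1·1+0→1, (7,2):31·2+1→63, (7,3):90·3+31→301, (7,4):65·4+90→350, (7,5):15·5+65→140, (7,6):1·6+15→21, (7,7):0·7+1→1
B_6 = ΣS(6,k) = 1+31+90+65+15+1 = 203
B_7 = ΣS(7,k) = 1+63+301+350+140+21+1 = 877

203, 877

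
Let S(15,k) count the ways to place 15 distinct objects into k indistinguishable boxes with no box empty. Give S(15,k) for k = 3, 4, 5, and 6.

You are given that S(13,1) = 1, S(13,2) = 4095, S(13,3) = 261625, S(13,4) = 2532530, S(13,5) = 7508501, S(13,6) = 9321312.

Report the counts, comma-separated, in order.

2375101, 42355950, 210766920, 420693273

@14  (14,2):4095·2+1→8191, (14,3):261625·3+4095→788970, (14,4):2532530·4+261625→10391745, (14,5):7508501·5+2532530→40075035, (14,6):9321312·6+7508501→63436373
@15  (15,3):788970·3+8191→2375101, (15,4):10391745·4+788970→42355950, (15,5):40075035·5+10391745→210766920, (15,6):63436373·6+40075035→420693273
Read S(15,3) = 2375101, S(15,4) = 42355950, S(15,5) = 210766920, S(15,6) = 420693273.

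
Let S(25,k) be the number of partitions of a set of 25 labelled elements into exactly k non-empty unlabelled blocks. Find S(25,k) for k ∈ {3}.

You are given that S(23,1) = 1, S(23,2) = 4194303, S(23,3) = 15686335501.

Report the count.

i=24: T(24,2)=1+2·4194303=8388607 | T(24,3)=4194303+3·15686335501=47063200806
i=25: T(25,3)=8388607+3·47063200806=141197991025
Read S(25,3) = 141197991025.

141197991025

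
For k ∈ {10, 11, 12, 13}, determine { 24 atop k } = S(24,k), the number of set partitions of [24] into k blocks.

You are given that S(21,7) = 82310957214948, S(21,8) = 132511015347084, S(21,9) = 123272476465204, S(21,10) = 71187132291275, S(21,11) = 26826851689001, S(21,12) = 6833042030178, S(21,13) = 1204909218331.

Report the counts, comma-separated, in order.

r22: T_22,8=8×132511015347084+82310957214948=1142399079991620; T_22,9=9×123272476465204+132511015347084=1241963303533920; T_22,10=10×71187132291275+123272476465204=835143799377954; T_22,11=11×26826851689001+71187132291275=366282500870286; T_22,12=12×6833042030178+26826851689001=108823356051137; T_22,13=13×1204909218331+6833042030178=22496861868481
r23: T_23,9=9×1241963303533920+1142399079991620=12320068811796900; T_23,10=10×835143799377954+1241963303533920=9593401297313460; T_23,11=11×366282500870286+835143799377954=4864251308951100; T_23,12=12×108823356051137+366282500870286=1672162773483930; T_23,13=13×22496861868481+108823356051137=401282560341390
r24: T_24,10=10×9593401297313460+12320068811796900=108254081784931500; T_24,11=11×4864251308951100+9593401297313460=63100165695775560; T_24,12=12×1672162773483930+4864251308951100=24930204590758260; T_24,13=13×401282560341390+1672162773483930=6888836057922000
Read S(24,10) = 108254081784931500, S(24,11) = 63100165695775560, S(24,12) = 24930204590758260, S(24,13) = 6888836057922000.

108254081784931500, 63100165695775560, 24930204590758260, 6888836057922000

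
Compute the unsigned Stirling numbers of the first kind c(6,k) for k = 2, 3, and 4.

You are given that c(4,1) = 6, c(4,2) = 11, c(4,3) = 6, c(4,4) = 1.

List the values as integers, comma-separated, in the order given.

274, 225, 85

@5  (5,1):6·4+0→24, (5,2):11·4+6→50, (5,3):6·4+11→35, (5,4):1·4+6→10
@6  (6,2):50·5+24→274, (6,3):35·5+50→225, (6,4):10·5+35→85
Read c(6,2) = 274, c(6,3) = 225, c(6,4) = 85.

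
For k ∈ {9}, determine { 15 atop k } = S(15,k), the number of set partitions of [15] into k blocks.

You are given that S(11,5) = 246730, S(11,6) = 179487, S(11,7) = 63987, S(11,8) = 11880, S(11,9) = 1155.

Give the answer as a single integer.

@12  (12,6):179487·6+246730→1323652, (12,7):63987·7+179487→627396, (12,8):11880·8+63987→159027, (12,9):1155·9+11880→22275
@13  (13,7):627396·7+1323652→5715424, (13,8):159027·8+627396→1899612, (13,9):22275·9+159027→359502
@14  (14,8):1899612·8+5715424→20912320, (14,9):359502·9+1899612→5135130
@15  (15,9):5135130·9+20912320→67128490
Read S(15,9) = 67128490.

67128490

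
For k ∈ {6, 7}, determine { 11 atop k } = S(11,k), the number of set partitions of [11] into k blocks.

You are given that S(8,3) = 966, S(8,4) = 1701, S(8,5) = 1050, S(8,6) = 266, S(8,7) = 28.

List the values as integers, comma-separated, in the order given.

r9: T_9,4=4×1701+966=7770; T_9,5=5×1050+1701=6951; T_9,6=6×266+1050=2646; T_9,7=7×28+266=462
r10: T_10,5=5×6951+7770=42525; T_10,6=6×2646+6951=22827; T_10,7=7×462+2646=5880
r11: T_11,6=6×22827+42525=179487; T_11,7=7×5880+22827=63987
Read S(11,6) = 179487, S(11,7) = 63987.

179487, 63987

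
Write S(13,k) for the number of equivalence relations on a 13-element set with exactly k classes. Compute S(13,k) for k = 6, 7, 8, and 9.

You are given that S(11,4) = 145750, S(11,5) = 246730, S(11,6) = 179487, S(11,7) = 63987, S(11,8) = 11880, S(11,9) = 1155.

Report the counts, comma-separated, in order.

[12] T[12,5]:5*246730+145750=1379400 · T[12,6]:6*179487+246730=1323652 · T[12,7]:7*63987+179487=627396 · T[12,8]:8*11880+63987=159027 · T[12,9]:9*1155+11880=22275
[13] T[13,6]:6*1323652+1379400=9321312 · T[13,7]:7*627396+1323652=5715424 · T[13,8]:8*159027+627396=1899612 · T[13,9]:9*22275+159027=359502
Read S(13,6) = 9321312, S(13,7) = 5715424, S(13,8) = 1899612, S(13,9) = 359502.

9321312, 5715424, 1899612, 359502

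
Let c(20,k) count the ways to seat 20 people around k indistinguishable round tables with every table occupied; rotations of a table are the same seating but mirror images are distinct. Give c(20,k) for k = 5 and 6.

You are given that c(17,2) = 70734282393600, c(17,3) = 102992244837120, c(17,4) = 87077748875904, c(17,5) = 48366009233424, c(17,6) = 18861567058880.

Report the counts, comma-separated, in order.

371384787345228000, 161429736530118960

@18  (18,3):102992244837120·17+70734282393600→1821602444624640, (18,4):87077748875904·17+102992244837120→1583313975727488, (18,5):48366009233424·17+87077748875904→909299905844112, (18,6):18861567058880·17+48366009233424→369012649234384
@19  (19,4):1583313975727488·18+1821602444624640→30321254007719424, (19,5):909299905844112·18+1583313975727488→17950712280921504, (19,6):369012649234384·18+909299905844112→7551527592063024
@20  (20,5):17950712280921504·19+30321254007719424→371384787345228000, (20,6):7551527592063024·19+17950712280921504→161429736530118960
Read c(20,5) = 371384787345228000, c(20,6) = 161429736530118960.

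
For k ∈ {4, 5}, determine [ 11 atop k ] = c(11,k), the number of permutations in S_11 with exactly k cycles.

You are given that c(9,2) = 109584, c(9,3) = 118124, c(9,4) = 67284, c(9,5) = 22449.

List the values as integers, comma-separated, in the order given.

[10] T[10,3]:9*118124+109584=1172700 · T[10,4]:9*67284+118124=723680 · T[10,5]:9*22449+67284=269325
[11] T[11,4]:10*723680+1172700=8409500 · T[11,5]:10*269325+723680=3416930
Read c(11,4) = 8409500, c(11,5) = 3416930.

8409500, 3416930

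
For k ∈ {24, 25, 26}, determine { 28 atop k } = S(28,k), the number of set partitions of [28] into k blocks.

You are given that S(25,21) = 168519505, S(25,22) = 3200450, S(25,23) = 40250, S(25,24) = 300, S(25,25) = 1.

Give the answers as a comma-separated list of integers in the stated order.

r26: T_26,22=22×3200450+168519505=238929405; T_26,23=23×40250+3200450=4126200; T_26,24=24×300+40250=47450; T_26,25=25×1+300=325; T_26,26=26×0+1=1
r27: T_27,23=23×4126200+238929405=333832005; T_27,24=24×47450+4126200=5265000; T_27,25=25×325+47450=55575; T_27,26=26×1+325=351
r28: T_28,24=24×5265000+333832005=460192005; T_28,25=25×55575+5265000=6654375; T_28,26=26×351+55575=64701
Read S(28,24) = 460192005, S(28,25) = 6654375, S(28,26) = 64701.

460192005, 6654375, 64701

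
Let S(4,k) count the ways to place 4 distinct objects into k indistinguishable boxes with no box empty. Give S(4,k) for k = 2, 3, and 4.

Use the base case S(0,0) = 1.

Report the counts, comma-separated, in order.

7, 6, 1

@1  (1,1):0·1+1→1
@2  (2,1):1·1+0→1, (2,2):0·2+1→1
@3  (3,1):1·1+0→1, (3,2):1·2+1→3, (3,3):0·3+1→1
@4  (4,2):3·2+1→7, (4,3):1·3+3→6, (4,4):0·4+1→1
Read S(4,2) = 7, S(4,3) = 6, S(4,4) = 1.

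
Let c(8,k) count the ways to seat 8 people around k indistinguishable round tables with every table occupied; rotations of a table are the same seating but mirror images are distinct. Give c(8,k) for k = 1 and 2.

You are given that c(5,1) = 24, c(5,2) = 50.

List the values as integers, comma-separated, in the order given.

[6] T[6,1]:5*24+0=120 · T[6,2]:5*50+24=274
[7] T[7,1]:6*120+0=720 · T[7,2]:6*274+120=1764
[8] T[8,1]:7*720+0=5040 · T[8,2]:7*1764+720=13068
Read c(8,1) = 5040, c(8,2) = 13068.

5040, 13068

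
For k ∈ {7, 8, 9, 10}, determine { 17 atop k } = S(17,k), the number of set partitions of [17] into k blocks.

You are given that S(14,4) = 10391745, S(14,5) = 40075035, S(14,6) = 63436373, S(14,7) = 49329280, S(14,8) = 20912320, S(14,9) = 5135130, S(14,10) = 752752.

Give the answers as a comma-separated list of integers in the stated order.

row 15: T[15][5]=5·40075035+10391745=210766920  T[15][6]=6·63436373+40075035=420693273  T[15][7]=7·49329280+63436373=408741333  T[15][8]=8·20912320+49329280=216627840  T[15][9]=9·5135130+20912320=67128490  T[15][10]=10·752752+5135130=12662650
row 16: T[16][6]=6·420693273+210766920=2734926558  T[16][7]=7·408741333+420693273=3281882604  T[16][8]=8·216627840+408741333=2141764053  T[16][9]=9·67128490+216627840=820784250  T[16][10]=10·12662650+67128490=193754990
row 17: T[17][7]=7·3281882604+2734926558=25708104786  T[17][8]=8·2141764053+3281882604=20415995028  T[17][9]=9·820784250+2141764053=9528822303  T[17][10]=10·193754990+820784250=2758334150
Read S(17,7) = 25708104786, S(17,8) = 20415995028, S(17,9) = 9528822303, S(17,10) = 2758334150.

25708104786, 20415995028, 9528822303, 2758334150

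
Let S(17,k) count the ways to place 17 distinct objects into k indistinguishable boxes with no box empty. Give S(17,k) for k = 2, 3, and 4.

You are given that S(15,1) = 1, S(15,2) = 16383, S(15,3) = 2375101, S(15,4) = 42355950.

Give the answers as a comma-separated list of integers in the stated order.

65535, 21457825, 694337290

@16  (16,1):1·1+0→1, (16,2):16383·2+1→32767, (16,3):2375101·3+16383→7141686, (16,4):42355950·4+2375101→171798901
@17  (17,2):32767·2+1→65535, (17,3):7141686·3+32767→21457825, (17,4):171798901·4+7141686→694337290
Read S(17,2) = 65535, S(17,3) = 21457825, S(17,4) = 694337290.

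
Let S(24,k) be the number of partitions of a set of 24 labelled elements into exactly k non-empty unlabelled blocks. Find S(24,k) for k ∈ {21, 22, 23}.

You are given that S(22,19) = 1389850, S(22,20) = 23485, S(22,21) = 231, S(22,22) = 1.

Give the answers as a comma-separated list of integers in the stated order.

2454606, 33902, 276

@23  (23,20):23485·20+1389850→1859550, (23,21):231·21+23485→28336, (23,22):1·22+231→253, (23,23):0·23+1→1
@24  (24,21):28336·21+1859550→2454606, (24,22):253·22+28336→33902, (24,23):1·23+253→276
Read S(24,21) = 2454606, S(24,22) = 33902, S(24,23) = 276.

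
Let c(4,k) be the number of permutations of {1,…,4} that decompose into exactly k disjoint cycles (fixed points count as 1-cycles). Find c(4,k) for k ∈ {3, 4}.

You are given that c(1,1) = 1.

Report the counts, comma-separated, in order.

6, 1

@2  (2,1):1·1+0→1, (2,2):0·1+1→1
@3  (3,2):1·2+1→3, (3,3):0·2+1→1
@4  (4,3):1·3+3→6, (4,4):0·3+1→1
Read c(4,3) = 6, c(4,4) = 1.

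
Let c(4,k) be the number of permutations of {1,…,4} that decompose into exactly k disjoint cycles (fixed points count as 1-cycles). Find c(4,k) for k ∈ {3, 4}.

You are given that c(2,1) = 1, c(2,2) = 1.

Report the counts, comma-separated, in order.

6, 1

r3: T_3,2=2×1+1=3; T_3,3=2×0+1=1
r4: T_4,3=3×1+3=6; T_4,4=3×0+1=1
Read c(4,3) = 6, c(4,4) = 1.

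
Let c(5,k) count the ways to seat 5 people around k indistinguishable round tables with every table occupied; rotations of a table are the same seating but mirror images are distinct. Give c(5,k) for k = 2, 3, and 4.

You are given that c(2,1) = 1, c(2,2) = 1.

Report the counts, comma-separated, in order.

50, 35, 10

r3: T_3,1=2×1+0=2; T_3,2=2×1+1=3; T_3,3=2×0+1=1
r4: T_4,1=3×2+0=6; T_4,2=3×3+2=11; T_4,3=3×1+3=6; T_4,4=3×0+1=1
r5: T_5,2=4×11+6=50; T_5,3=4×6+11=35; T_5,4=4×1+6=10
Read c(5,2) = 50, c(5,3) = 35, c(5,4) = 10.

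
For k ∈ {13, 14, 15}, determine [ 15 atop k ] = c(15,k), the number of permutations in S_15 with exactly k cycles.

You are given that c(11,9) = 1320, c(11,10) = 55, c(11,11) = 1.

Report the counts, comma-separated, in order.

row 12: T[12][10]=11·55+1320=1925  T[12][11]=11·1+55=66  T[12][12]=11·0+1=1
row 13: T[13][11]=12·66+1925=2717  T[13][12]=12·1+66=78  T[13][13]=12·0+1=1
row 14: T[14][12]=13·78+2717=3731  T[14][13]=13·1+78=91  T[14][14]=13·0+1=1
row 15: T[15][13]=14·91+3731=5005  T[15][14]=14·1+91=105  T[15][15]=14·0+1=1
Read c(15,13) = 5005, c(15,14) = 105, c(15,15) = 1.

5005, 105, 1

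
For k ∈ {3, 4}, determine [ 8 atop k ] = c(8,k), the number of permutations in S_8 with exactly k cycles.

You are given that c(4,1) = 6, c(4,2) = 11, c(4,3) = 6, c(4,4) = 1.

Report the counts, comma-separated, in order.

13132, 6769

[5] T[5,1]:4*6+0=24 · T[5,2]:4*11+6=50 · T[5,3]:4*6+11=35 · T[5,4]:4*1+6=10
[6] T[6,1]:5*24+0=120 · T[6,2]:5*50+24=274 · T[6,3]:5*35+50=225 · T[6,4]:5*10+35=85
[7] T[7,2]:6*274+120=1764 · T[7,3]:6*225+274=1624 · T[7,4]:6*85+225=735
[8] T[8,3]:7*1624+1764=13132 · T[8,4]:7*735+1624=6769
Read c(8,3) = 13132, c(8,4) = 6769.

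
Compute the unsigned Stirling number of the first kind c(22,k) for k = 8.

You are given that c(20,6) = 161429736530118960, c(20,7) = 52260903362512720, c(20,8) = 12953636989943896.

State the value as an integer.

@21  (21,7):52260903362512720·20+161429736530118960→1206647803780373360, (21,8):12953636989943896·20+52260903362512720→311333643161390640
@22  (22,8):311333643161390640·21+1206647803780373360→7744654310169576800
Read c(22,8) = 7744654310169576800.

7744654310169576800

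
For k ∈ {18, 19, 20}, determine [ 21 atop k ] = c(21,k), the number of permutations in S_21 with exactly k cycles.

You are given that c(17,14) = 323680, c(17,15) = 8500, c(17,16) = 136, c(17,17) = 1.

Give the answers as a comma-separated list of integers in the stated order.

1256850, 20615, 210

@18  (18,15):8500·17+323680→468180, (18,16):136·17+8500→10812, (18,17):1·17+136→153, (18,18):0·17+1→1
@19  (19,16):10812·18+468180→662796, (19,17):153·18+10812→13566, (19,18):1·18+153→171, (19,19):0·18+1→1
@20  (20,17):13566·19+662796→920550, (20,18):171·19+13566→16815, (20,19):1·19+171→190, (20,20):0·19+1→1
@21  (21,18):16815·20+920550→1256850, (21,19):190·20+16815→20615, (21,20):1·20+190→210
Read c(21,18) = 1256850, c(21,19) = 20615, c(21,20) = 210.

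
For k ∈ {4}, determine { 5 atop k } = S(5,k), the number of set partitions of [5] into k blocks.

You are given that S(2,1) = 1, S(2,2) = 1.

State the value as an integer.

10

r3: T_3,2=2×1+1=3; T_3,3=3×0+1=1
r4: T_4,3=3×1+3=6; T_4,4=4×0+1=1
r5: T_5,4=4×1+6=10
Read S(5,4) = 10.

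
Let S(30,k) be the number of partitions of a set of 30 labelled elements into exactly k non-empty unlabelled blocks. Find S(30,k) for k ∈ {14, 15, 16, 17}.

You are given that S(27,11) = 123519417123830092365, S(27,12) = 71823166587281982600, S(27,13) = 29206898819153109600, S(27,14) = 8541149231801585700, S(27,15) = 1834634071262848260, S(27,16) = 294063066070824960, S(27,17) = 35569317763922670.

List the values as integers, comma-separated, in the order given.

i=28: T(28,12)=123519417123830092365+12·71823166587281982600=985397416171213883565 | T(28,13)=71823166587281982600+13·29206898819153109600=451512851236272407400 | T(28,14)=29206898819153109600+14·8541149231801585700=148782988064375309400 | T(28,15)=8541149231801585700+15·1834634071262848260=36060660300744309600 | T(28,16)=1834634071262848260+16·294063066070824960=6539643128396047620 | T(28,17)=294063066070824960+17·35569317763922670=898741468057510350
i=29: T(29,13)=985397416171213883565+13·451512851236272407400=6855064482242755179765 | T(29,14)=451512851236272407400+14·148782988064375309400=2534474684137526739000 | T(29,15)=148782988064375309400+15·36060660300744309600=689692892575539953400 | T(29,16)=36060660300744309600+16·6539643128396047620=140694950355081071520 | T(29,17)=6539643128396047620+17·898741468057510350=21818248085373723570
i=30: T(30,14)=6855064482242755179765+14·2534474684137526739000=42337710060168129525765 | T(30,15)=2534474684137526739000+15·689692892575539953400=12879868072770626040000 | T(30,16)=689692892575539953400+16·140694950355081071520=2940812098256837097720 | T(30,17)=140694950355081071520+17·21818248085373723570=511605167806434372210
Read S(30,14) = 42337710060168129525765, S(30,15) = 12879868072770626040000, S(30,16) = 2940812098256837097720, S(30,17) = 511605167806434372210.

42337710060168129525765, 12879868072770626040000, 2940812098256837097720, 511605167806434372210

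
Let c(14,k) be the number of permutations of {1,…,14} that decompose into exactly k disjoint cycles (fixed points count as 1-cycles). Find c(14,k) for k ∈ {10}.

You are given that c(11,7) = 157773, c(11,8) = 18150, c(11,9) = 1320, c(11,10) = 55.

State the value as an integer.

row 12: T[12][8]=11·18150+157773=357423  T[12][9]=11·1320+18150=32670  T[12][10]=11·55+1320=1925
row 13: T[13][9]=12·32670+357423=749463  T[13][10]=12·1925+32670=55770
row 14: T[14][10]=13·55770+749463=1474473
Read c(14,10) = 1474473.

1474473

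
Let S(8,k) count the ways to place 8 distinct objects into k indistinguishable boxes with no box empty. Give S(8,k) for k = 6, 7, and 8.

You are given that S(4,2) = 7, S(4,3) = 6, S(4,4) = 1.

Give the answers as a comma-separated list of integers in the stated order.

266, 28, 1

i=5: T(5,3)=7+3·6=25 | T(5,4)=6+4·1=10 | T(5,5)=1+5·0=1
i=6: T(6,4)=25+4·10=65 | T(6,5)=10+5·1=15 | T(6,6)=1+6·0=1
i=7: T(7,5)=65+5·15=140 | T(7,6)=15+6·1=21 | T(7,7)=1+7·0=1
i=8: T(8,6)=140+6·21=266 | T(8,7)=21+7·1=28 | T(8,8)=1+8·0=1
Read S(8,6) = 266, S(8,7) = 28, S(8,8) = 1.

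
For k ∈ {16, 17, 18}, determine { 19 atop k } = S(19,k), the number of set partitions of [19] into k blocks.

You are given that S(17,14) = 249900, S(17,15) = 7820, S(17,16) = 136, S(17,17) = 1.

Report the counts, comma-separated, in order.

527136, 12597, 171

r18: T_18,15=15×7820+249900=367200; T_18,16=16×136+7820=9996; T_18,17=17×1+136=153; T_18,18=18×0+1=1
r19: T_19,16=16×9996+367200=527136; T_19,17=17×153+9996=12597; T_19,18=18×1+153=171
Read S(19,16) = 527136, S(19,17) = 12597, S(19,18) = 171.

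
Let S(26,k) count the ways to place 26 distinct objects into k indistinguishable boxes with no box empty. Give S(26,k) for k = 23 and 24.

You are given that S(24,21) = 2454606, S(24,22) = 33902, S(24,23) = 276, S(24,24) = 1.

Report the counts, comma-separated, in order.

i=25: T(25,22)=2454606+22·33902=3200450 | T(25,23)=33902+23·276=40250 | T(25,24)=276+24·1=300
i=26: T(26,23)=3200450+23·40250=4126200 | T(26,24)=40250+24·300=47450
Read S(26,23) = 4126200, S(26,24) = 47450.

4126200, 47450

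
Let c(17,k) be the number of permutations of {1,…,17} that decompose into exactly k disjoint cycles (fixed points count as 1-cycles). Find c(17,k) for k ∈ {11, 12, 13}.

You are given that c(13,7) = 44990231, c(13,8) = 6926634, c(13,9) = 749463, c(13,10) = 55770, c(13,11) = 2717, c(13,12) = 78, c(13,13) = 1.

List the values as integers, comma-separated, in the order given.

2185031420, 156952432, 8394022

i=14: T(14,8)=44990231+13·6926634=135036473 | T(14,9)=6926634+13·749463=16669653 | T(14,10)=749463+13·55770=1474473 | T(14,11)=55770+13·2717=91091 | T(14,12)=2717+13·78=3731 | T(14,13)=78+13·1=91
i=15: T(15,9)=135036473+14·16669653=368411615 | T(15,10)=16669653+14·1474473=37312275 | T(15,11)=1474473+14·91091=2749747 | T(15,12)=91091+14·3731=143325 | T(15,13)=3731+14·91=5005
i=16: T(16,10)=368411615+15·37312275=928095740 | T(16,11)=37312275+15·2749747=78558480 | T(16,12)=2749747+15·143325=4899622 | T(16,13)=143325+15·5005=218400
i=17: T(17,11)=928095740+16·78558480=2185031420 | T(17,12)=78558480+16·4899622=156952432 | T(17,13)=4899622+16·218400=8394022
Read c(17,11) = 2185031420, c(17,12) = 156952432, c(17,13) = 8394022.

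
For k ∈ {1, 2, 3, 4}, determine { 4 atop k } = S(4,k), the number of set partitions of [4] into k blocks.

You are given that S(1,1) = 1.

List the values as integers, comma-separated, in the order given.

[2] T[2,1]:1*1+0=1 · T[2,2]:2*0+1=1
[3] T[3,1]:1*1+0=1 · T[3,2]:2*1+1=3 · T[3,3]:3*0+1=1
[4] T[4,1]:1*1+0=1 · T[4,2]:2*3+1=7 · T[4,3]:3*1+3=6 · T[4,4]:4*0+1=1
Read S(4,1) = 1, S(4,2) = 7, S(4,3) = 6, S(4,4) = 1.

1, 7, 6, 1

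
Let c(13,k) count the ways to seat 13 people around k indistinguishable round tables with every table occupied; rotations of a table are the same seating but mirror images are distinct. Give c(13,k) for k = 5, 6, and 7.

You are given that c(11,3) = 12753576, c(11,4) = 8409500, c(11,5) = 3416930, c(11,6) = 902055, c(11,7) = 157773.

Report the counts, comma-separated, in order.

[12] T[12,4]:11*8409500+12753576=105258076 · T[12,5]:11*3416930+8409500=45995730 · T[12,6]:11*902055+3416930=13339535 · T[12,7]:11*157773+902055=2637558
[13] T[13,5]:12*45995730+105258076=657206836 · T[13,6]:12*13339535+45995730=206070150 · T[13,7]:12*2637558+13339535=44990231
Read c(13,5) = 657206836, c(13,6) = 206070150, c(13,7) = 44990231.

657206836, 206070150, 44990231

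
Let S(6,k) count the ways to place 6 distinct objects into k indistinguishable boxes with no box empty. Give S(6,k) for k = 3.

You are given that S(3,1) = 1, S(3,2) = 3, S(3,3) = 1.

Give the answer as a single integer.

90

r4: T_4,1=1×1+0=1; T_4,2=2×3+1=7; T_4,3=3×1+3=6
r5: T_5,2=2×7+1=15; T_5,3=3×6+7=25
r6: T_6,3=3×25+15=90
Read S(6,3) = 90.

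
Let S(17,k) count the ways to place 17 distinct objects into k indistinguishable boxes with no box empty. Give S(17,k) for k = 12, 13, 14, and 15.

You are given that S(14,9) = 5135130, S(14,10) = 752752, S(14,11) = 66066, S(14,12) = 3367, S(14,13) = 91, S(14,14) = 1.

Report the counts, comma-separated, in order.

62022324, 4910178, 249900, 7820

row 15: T[15][10]=10·752752+5135130=12662650  T[15][11]=11·66066+752752=1479478  T[15][12]=12·3367+66066=106470  T[15][13]=13·91+3367=4550  T[15][14]=14·1+91=105  T[15][15]=15·0+1=1
row 16: T[16][11]=11·1479478+12662650=28936908  T[16][12]=12·106470+1479478=2757118  T[16][13]=13·4550+106470=165620  T[16][14]=14·105+4550=6020  T[16][15]=15·1+105=120
row 17: T[17][12]=12·2757118+28936908=62022324  T[17][13]=13·165620+2757118=4910178  T[17][14]=14·6020+165620=249900  T[17][15]=15·120+6020=7820
Read S(17,12) = 62022324, S(17,13) = 4910178, S(17,14) = 249900, S(17,15) = 7820.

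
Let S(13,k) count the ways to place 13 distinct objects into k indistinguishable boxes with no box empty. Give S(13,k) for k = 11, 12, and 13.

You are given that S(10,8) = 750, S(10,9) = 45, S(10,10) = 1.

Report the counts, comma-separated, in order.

@11  (11,9):45·9+750→1155, (11,10):1·10+45→55, (11,11):0·11+1→1
@12  (12,10):55·10+1155→1705, (12,11):1·11+55→66, (12,12):0·12+1→1
@13  (13,11):66·11+1705→2431, (13,12):1·12+66→78, (13,13):0·13+1→1
Read S(13,11) = 2431, S(13,12) = 78, S(13,13) = 1.

2431, 78, 1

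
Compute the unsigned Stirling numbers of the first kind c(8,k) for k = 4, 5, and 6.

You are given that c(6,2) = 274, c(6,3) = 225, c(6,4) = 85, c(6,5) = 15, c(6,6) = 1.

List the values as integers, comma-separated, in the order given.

r7: T_7,3=6×225+274=1624; T_7,4=6×85+225=735; T_7,5=6×15+85=175; T_7,6=6×1+15=21
r8: T_8,4=7×735+1624=6769; T_8,5=7×175+735=1960; T_8,6=7×21+175=322
Read c(8,4) = 6769, c(8,5) = 1960, c(8,6) = 322.

6769, 1960, 322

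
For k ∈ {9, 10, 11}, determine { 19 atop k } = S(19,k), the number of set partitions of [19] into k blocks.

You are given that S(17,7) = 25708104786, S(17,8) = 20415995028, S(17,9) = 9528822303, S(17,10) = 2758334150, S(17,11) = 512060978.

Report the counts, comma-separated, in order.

1144614626805, 477297033785, 129413217791

row 18: T[18][8]=8·20415995028+25708104786=189036065010  T[18][9]=9·9528822303+20415995028=106175395755  T[18][10]=10·2758334150+9528822303=37112163803  T[18][11]=11·512060978+2758334150=8391004908
row 19: T[19][9]=9·106175395755+189036065010=1144614626805  T[19][10]=10·37112163803+106175395755=477297033785  T[19][11]=11·8391004908+37112163803=129413217791
Read S(19,9) = 1144614626805, S(19,10) = 477297033785, S(19,11) = 129413217791.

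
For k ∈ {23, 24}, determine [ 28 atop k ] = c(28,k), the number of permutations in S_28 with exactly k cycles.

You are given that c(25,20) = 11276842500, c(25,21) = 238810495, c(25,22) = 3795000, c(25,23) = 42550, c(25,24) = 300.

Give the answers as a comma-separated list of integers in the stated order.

@26  (26,21):238810495·25+11276842500→17247104875, (26,22):3795000·25+238810495→333685495, (26,23):42550·25+3795000→4858750, (26,24):300·25+42550→50050
@27  (27,22):333685495·26+17247104875→25922927745, (27,23):4858750·26+333685495→460012995, (27,24):50050·26+4858750→6160050
@28  (28,23):460012995·27+25922927745→38343278610, (28,24):6160050·27+460012995→626334345
Read c(28,23) = 38343278610, c(28,24) = 626334345.

38343278610, 626334345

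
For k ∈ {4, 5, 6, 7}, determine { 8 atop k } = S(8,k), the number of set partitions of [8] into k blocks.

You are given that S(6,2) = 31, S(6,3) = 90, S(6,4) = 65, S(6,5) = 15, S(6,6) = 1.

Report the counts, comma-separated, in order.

1701, 1050, 266, 28

i=7: T(7,3)=31+3·90=301 | T(7,4)=90+4·65=350 | T(7,5)=65+5·15=140 | T(7,6)=15+6·1=21 | T(7,7)=1+7·0=1
i=8: T(8,4)=301+4·350=1701 | T(8,5)=350+5·140=1050 | T(8,6)=140+6·21=266 | T(8,7)=21+7·1=28
Read S(8,4) = 1701, S(8,5) = 1050, S(8,6) = 266, S(8,7) = 28.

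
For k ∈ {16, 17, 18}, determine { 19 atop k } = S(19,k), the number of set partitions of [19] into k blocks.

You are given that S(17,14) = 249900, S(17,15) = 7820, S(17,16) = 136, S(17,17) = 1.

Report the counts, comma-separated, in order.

r18: T_18,15=15×7820+249900=367200; T_18,16=16×136+7820=9996; T_18,17=17×1+136=153; T_18,18=18×0+1=1
r19: T_19,16=16×9996+367200=527136; T_19,17=17×153+9996=12597; T_19,18=18×1+153=171
Read S(19,16) = 527136, S(19,17) = 12597, S(19,18) = 171.

527136, 12597, 171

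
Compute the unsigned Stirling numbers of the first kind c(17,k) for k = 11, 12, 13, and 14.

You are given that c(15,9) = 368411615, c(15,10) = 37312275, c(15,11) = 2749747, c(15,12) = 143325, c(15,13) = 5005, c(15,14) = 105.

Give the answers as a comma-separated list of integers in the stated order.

2185031420, 156952432, 8394022, 323680

@16  (16,10):37312275·15+368411615→928095740, (16,11):2749747·15+37312275→78558480, (16,12):143325·15+2749747→4899622, (16,13):5005·15+143325→218400, (16,14):105·15+5005→6580
@17  (17,11):78558480·16+928095740→2185031420, (17,12):4899622·16+78558480→156952432, (17,13):218400·16+4899622→8394022, (17,14):6580·16+218400→323680
Read c(17,11) = 2185031420, c(17,12) = 156952432, c(17,13) = 8394022, c(17,14) = 323680.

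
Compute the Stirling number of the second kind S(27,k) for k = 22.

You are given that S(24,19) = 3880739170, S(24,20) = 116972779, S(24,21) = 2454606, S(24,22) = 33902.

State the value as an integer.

15015551265

i=25: T(25,20)=3880739170+20·116972779=6220194750 | T(25,21)=116972779+21·2454606=168519505 | T(25,22)=2454606+22·33902=3200450
i=26: T(26,21)=6220194750+21·168519505=9759104355 | T(26,22)=168519505+22·3200450=238929405
i=27: T(27,22)=9759104355+22·238929405=15015551265
Read S(27,22) = 15015551265.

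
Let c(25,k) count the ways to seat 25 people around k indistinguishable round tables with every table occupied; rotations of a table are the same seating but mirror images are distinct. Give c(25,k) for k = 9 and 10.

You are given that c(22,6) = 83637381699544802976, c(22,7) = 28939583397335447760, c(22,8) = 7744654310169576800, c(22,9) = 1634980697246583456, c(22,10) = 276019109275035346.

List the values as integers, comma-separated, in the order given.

[23] T[23,7]:22*28939583397335447760+83637381699544802976=720308216440924653696 · T[23,8]:22*7744654310169576800+28939583397335447760=199321978221066137360 · T[23,9]:22*1634980697246583456+7744654310169576800=43714229649594412832 · T[23,10]:22*276019109275035346+1634980697246583456=7707401101297361068
[24] T[24,8]:23*199321978221066137360+720308216440924653696=5304713715525445812976 · T[24,9]:23*43714229649594412832+199321978221066137360=1204749260161737632496 · T[24,10]:23*7707401101297361068+43714229649594412832=220984454979433717396
[25] T[25,9]:24*1204749260161737632496+5304713715525445812976=34218695959407148992880 · T[25,10]:24*220984454979433717396+1204749260161737632496=6508376179668146850000
Read c(25,9) = 34218695959407148992880, c(25,10) = 6508376179668146850000.

34218695959407148992880, 6508376179668146850000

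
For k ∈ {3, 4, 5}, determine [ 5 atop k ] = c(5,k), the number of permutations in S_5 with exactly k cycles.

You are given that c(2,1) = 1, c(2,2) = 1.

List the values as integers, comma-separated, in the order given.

35, 10, 1

@3  (3,1):1·2+0→2, (3,2):1·2+1→3, (3,3):0·2+1→1
@4  (4,2):3·3+2→11, (4,3):1·3+3→6, (4,4):0·3+1→1
@5  (5,3):6·4+11→35, (5,4):1·4+6→10, (5,5):0·4+1→1
Read c(5,3) = 35, c(5,4) = 10, c(5,5) = 1.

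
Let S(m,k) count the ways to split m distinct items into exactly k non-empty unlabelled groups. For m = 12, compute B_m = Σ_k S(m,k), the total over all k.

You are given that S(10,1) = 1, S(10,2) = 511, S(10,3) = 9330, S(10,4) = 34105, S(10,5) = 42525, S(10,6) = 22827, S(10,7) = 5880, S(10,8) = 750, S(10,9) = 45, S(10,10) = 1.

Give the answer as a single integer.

@11  (11,1):1·1+0→1, (11,2):511·2+1→1023, (11,3):9330·3+511→28501, (11,4):34105·4+9330→145750, (11,5):42525·5+34105→246730, (11,6):22827·6+42525→179487, (11,7):5880·7+22827→63987, (11,8):750·8+5880→11880, (11,9):45·9+750→1155, (11,10):1·10+45→55, (11,11):0·11+1→1
@12  (12,1):1·1+0→1, (12,2):1023·2+1→2047, (12,3):28501·3+1023→86526, (12,4):145750·4+28501→611501, (12,5):246730·5+145750→1379400, (12,6):179487·6+246730→1323652, (12,7):63987·7+179487→627396, (12,8):11880·8+63987→159027, (12,9):1155·9+11880→22275, (12,10):55·10+1155→1705, (12,11):1·11+55→66, (12,12):0·12+1→1
B_12 = ΣS(12,k) = 1+2047+86526+611501+1379400+1323652+627396+159027+22275+1705+66+1 = 4213597

4213597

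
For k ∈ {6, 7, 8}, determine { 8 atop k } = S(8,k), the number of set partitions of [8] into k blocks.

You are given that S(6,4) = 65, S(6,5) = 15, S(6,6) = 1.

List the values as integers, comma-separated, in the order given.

[7] T[7,5]:5*15+65=140 · T[7,6]:6*1+15=21 · T[7,7]:7*0+1=1
[8] T[8,6]:6*21+140=266 · T[8,7]:7*1+21=28 · T[8,8]:8*0+1=1
Read S(8,6) = 266, S(8,7) = 28, S(8,8) = 1.

266, 28, 1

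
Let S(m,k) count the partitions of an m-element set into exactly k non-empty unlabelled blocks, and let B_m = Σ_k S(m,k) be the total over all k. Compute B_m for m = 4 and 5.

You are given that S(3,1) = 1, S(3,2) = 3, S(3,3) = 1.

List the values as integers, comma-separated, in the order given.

@4  (4,1):1·1+0→1, (4,2):3·2+1→7, (4,3):1·3+3→6, (4,4):0·4+1→1
@5  (5,1):1·1+0→1, (5,2):7·2+1→15, (5,3):6·3+7→25, (5,4):1·4+6→10, (5,5):0·5+1→1
B_4 = ΣS(4,k) = 1+7+6+1 = 15
B_5 = ΣS(5,k) = 1+15+25+10+1 = 52

15, 52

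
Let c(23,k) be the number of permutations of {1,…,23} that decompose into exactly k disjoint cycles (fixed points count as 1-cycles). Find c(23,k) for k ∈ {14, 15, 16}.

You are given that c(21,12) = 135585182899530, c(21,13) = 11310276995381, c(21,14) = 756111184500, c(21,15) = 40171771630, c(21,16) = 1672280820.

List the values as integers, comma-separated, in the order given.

@22  (22,13):11310276995381·21+135585182899530→373100999802531, (22,14):756111184500·21+11310276995381→27188611869881, (22,15):40171771630·21+756111184500→1599718388730, (22,16):1672280820·21+40171771630→75289668850
@23  (23,14):27188611869881·22+373100999802531→971250460939913, (23,15):1599718388730·22+27188611869881→62382416421941, (23,16):75289668850·22+1599718388730→3256091103430
Read c(23,14) = 971250460939913, c(23,15) = 62382416421941, c(23,16) = 3256091103430.

971250460939913, 62382416421941, 3256091103430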